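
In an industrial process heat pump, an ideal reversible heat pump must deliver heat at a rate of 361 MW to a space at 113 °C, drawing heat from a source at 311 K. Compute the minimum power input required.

Ẇ_in ≈ 70.3 MW

T_H = 113 °C → 113 + 273.15 = 386.15 K.
For a reversible heat pump, COP_HP = T_H/(T_H − T_C) = 386.15/75.15 = 5.1384.
W = Q_H/COP_HP = 361/5.1384 = 70.3 MW.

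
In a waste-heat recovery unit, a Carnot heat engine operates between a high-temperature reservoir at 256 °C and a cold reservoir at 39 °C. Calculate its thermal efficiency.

η ≈ 0.410

T_H = 256 °C → 256 + 273.15 = 529.15 K.
T_C = 39 °C → 39 + 273.15 = 312.15 K.
For a reversible engine, η = 1 − T_C/T_H = 1 − 312.15/529.15 = 0.410.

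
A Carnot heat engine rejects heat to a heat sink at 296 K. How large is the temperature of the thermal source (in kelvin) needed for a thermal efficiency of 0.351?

T_H ≈ 456 K

From η = 1 − T_C/T_H, solving for T_H gives T_H = T_C/(1 − η) = 296.00/(1 − 0.351) = 456 K.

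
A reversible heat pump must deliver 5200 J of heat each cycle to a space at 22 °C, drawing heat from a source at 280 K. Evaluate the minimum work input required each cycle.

W_in ≈ 266.9 J

T_H = 22 °C → 22 + 273.15 = 295.15 K.
Reversible heating COP: COP_HP = T_H/(T_H − T_C) = 295.15/15.15 = 19.4818.
W = Q_H/COP_HP = 5200/19.4818 = 266.9 J.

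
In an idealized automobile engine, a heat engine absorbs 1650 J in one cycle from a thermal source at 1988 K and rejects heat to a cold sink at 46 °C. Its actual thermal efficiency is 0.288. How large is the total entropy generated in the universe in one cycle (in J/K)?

ΔS_univ ≈ 2.85 J/K

T_C = 46 °C → 46 + 273.15 = 319.15 K.
W = η·Q_H = 0.288 × 1650 = 475.2 J, so Q_C = Q_H − W = 1175 J.
Reservoir entropy changes: ΔS_H = −Q_H/T_H = −1650/1988.00 = -0.8300 J/K and ΔS_C = +Q_C/T_C = 1175/319.15 = 3.681 J/K.
ΔS_univ = −Q_H/T_H + Q_C/T_C = 2.85 J/K (> 0, since η = 0.288 < η_Carnot = 0.839).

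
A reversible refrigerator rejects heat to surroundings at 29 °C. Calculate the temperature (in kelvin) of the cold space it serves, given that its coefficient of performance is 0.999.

T_H = 29 °C → 29 + 273.15 = 302.15 K.
COP_R = T_C/(T_H − T_C) ⇒ T_C = T_H·COP_R/(1 + COP_R) = 302.15 × 0.999/(1 + 0.999) = 151 K.

T_C ≈ 151 K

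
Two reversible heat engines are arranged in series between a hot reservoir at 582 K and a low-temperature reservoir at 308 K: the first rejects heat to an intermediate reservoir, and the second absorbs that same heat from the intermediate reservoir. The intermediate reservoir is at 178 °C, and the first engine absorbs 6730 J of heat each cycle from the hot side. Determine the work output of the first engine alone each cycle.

W₁ ≈ 1510 J

T_m = 178 °C → 178 + 273.15 = 451.15 K.
First-stage efficiency η₁ = 1 − T_m/T_H = 1 − 451.15/582.00 = 0.2248.
W₁ = η₁·Q_H = 0.2248 × 6730 = 1510 J.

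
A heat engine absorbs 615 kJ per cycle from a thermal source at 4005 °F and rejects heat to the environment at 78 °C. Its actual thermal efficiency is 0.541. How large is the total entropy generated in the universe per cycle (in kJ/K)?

T_H = 4005 °F → (4005 − 32) × 5/9 = 2207.22 °C = 2480.37 K.
T_C = 78 °C → 78 + 273.15 = 351.15 K.
W = η·Q_H = 0.541 × 615 = 332.7 kJ, so Q_C = Q_H − W = 282.3 kJ.
Entropy balance on the reservoirs: −Q_H/T_H = -0.2479 kJ/K, +Q_C/T_C = 0.8039 kJ/K.
ΔS_univ = −Q_H/T_H + Q_C/T_C = 0.5559 kJ/K (> 0, since η = 0.541 < η_Carnot = 0.858).

ΔS_univ ≈ 0.5559 kJ/K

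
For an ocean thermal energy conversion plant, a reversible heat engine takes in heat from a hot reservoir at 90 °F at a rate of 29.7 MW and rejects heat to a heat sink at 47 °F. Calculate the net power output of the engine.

T_H = 90 °F → (90 − 32) × 5/9 = 32.22 °C = 305.37 K.
T_C = 47 °F → (47 − 32) × 5/9 = 8.33 °C = 281.48 K.
Since the cycle is reversible, η = 1 − T_C/T_H = 1 − 281.48/305.37 = 0.0782.
W = η·Q_H = 0.0782 × 29.7 = 2.323 MW.

Ẇ ≈ 2.323 MW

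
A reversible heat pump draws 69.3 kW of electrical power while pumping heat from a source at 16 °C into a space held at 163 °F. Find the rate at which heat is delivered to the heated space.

T_H = 163 °F → (163 − 32) × 5/9 = 72.78 °C = 345.93 K.
T_C = 16 °C → 16 + 273.15 = 289.15 K.
COP_HP = T_H/(T_H − T_C) = 345.93/56.78 = 6.0927.
Q_H = COP_HP · W = 6.0927 × 69.3 = 422.2 kW.

Q̇_H ≈ 422.2 kW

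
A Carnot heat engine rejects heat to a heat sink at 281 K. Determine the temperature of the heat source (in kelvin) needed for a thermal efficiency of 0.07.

From η = 1 − T_C/T_H, solving for T_H gives T_H = T_C/(1 − η) = 281.00/(1 − 0.07) = 302 K.

T_H ≈ 302 K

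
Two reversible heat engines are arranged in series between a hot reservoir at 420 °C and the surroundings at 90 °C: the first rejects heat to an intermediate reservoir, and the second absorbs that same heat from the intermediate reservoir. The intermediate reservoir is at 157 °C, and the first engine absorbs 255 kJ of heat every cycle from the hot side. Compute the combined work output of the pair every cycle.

W_total ≈ 121.4 kJ

T_H = 420 °C → 420 + 273.15 = 693.15 K.
T_C = 90 °C → 90 + 273.15 = 363.15 K.
Two reversible stages in series are equivalent to a single Carnot engine between T_H and T_C, so η_total = 1 − T_C/T_H = 1 − 363.15/693.15 = 0.4761.
W_total = η_total · Q_H = 0.4761 × 255 = 121.4 kJ.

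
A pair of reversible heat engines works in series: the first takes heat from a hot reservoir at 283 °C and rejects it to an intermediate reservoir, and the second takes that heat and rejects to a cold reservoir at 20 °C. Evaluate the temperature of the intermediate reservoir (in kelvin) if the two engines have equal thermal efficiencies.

T_m ≈ 403.8 K

T_H = 283 °C → 283 + 273.15 = 556.15 K.
T_C = 20 °C → 20 + 273.15 = 293.15 K.
Equal efficiencies require 1 − T_m/T_H = 1 − T_C/T_m, i.e. T_m/T_H = T_C/T_m, so T_m = √(T_H·T_C) = √(556.15 × 293.15) = 403.8 K.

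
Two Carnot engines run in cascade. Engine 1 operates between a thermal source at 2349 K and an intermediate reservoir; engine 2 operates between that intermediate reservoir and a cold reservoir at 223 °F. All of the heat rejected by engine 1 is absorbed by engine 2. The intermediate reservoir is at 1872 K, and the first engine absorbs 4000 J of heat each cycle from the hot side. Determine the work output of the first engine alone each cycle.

T_C = 223 °F → (223 − 32) × 5/9 = 106.11 °C = 379.26 K.
First-stage efficiency η₁ = 1 − T_m/T_H = 1 − 1872.00/2349.00 = 0.2031.
W₁ = η₁·Q_H = 0.2031 × 4000 = 812 J.

W₁ ≈ 812 J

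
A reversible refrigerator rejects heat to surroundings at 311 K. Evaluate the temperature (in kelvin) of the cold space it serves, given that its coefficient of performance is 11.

COP_R = T_C/(T_H − T_C) ⇒ T_C = T_H·COP_R/(1 + COP_R) = 311.00 × 11/(1 + 11) = 285 K.

T_C ≈ 285 K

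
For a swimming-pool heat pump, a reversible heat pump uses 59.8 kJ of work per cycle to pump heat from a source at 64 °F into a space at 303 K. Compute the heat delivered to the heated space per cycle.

T_C = 64 °F → (64 − 32) × 5/9 = 17.78 °C = 290.93 K.
COP_HP = T_H/(T_H − T_C) = 303.00/12.07 = 25.0989.
Q_H = COP_HP · W = 25.0989 × 59.8 = 1501 kJ.

Q_H ≈ 1501 kJ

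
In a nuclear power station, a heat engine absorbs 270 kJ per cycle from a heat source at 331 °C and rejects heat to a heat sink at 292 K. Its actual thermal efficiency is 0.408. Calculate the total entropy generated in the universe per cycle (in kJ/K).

ΔS_univ ≈ 0.100 kJ/K

T_H = 331 °C → 331 + 273.15 = 604.15 K.
W = η·Q_H = 0.408 × 270 = 110.2 kJ, so Q_C = Q_H − W = 159.8 kJ.
Entropy balance on the reservoirs: −Q_H/T_H = -0.4469 kJ/K, +Q_C/T_C = 0.5474 kJ/K.
ΔS_univ = −Q_H/T_H + Q_C/T_C = 0.100 kJ/K (> 0, since η = 0.408 < η_Carnot = 0.517).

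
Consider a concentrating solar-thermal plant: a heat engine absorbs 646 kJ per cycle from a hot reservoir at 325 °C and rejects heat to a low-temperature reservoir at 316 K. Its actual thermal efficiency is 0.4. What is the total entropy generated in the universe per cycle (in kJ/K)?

ΔS_univ ≈ 0.147 kJ/K

T_H = 325 °C → 325 + 273.15 = 598.15 K.
W = η·Q_H = 0.4 × 646 = 258.4 kJ, so Q_C = Q_H − W = 387.6 kJ.
Reservoir entropy changes: ΔS_H = −Q_H/T_H = −646/598.15 = -1.080 kJ/K and ΔS_C = +Q_C/T_C = 387.6/316.00 = 1.227 kJ/K.
ΔS_univ = −Q_H/T_H + Q_C/T_C = 0.147 kJ/K (> 0, since η = 0.4 < η_Carnot = 0.472).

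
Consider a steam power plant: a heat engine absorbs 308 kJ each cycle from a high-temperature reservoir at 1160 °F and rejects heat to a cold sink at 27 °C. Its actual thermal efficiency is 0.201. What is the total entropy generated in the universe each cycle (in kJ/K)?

T_H = 1160 °F → (1160 − 32) × 5/9 = 626.67 °C = 899.82 K.
T_C = 27 °C → 27 + 273.15 = 300.15 K.
W = η·Q_H = 0.201 × 308 = 61.91 kJ, so Q_C = Q_H − W = 246.1 kJ.
The hot reservoir loses entropy Q_H/T_H = 308/899.82 = 0.3423 kJ/K; the cold reservoir gains Q_C/T_C = 246.1/300.15 = 0.8199 kJ/K.
ΔS_univ = −Q_H/T_H + Q_C/T_C = 0.478 kJ/K (> 0, since η = 0.201 < η_Carnot = 0.666).

ΔS_univ ≈ 0.478 kJ/K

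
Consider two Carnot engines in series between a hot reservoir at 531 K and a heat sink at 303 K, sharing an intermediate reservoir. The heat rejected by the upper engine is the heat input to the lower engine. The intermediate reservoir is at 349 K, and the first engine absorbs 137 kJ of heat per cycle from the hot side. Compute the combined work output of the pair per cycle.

Two reversible stages in series are equivalent to a single Carnot engine between T_H and T_C, so η_total = 1 − T_C/T_H = 1 − 303.00/531.00 = 0.4294.
W_total = η_total · Q_H = 0.4294 × 137 = 58.8 kJ.

W_total ≈ 58.8 kJ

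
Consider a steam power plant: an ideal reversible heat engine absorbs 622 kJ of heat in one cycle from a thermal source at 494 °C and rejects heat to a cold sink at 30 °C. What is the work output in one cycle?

T_H = 494 °C → 494 + 273.15 = 767.15 K.
T_C = 30 °C → 30 + 273.15 = 303.15 K.
Since the cycle is reversible, η = 1 − T_C/T_H = 1 − 303.15/767.15 = 0.6048.
W = η·Q_H = 0.6048 × 622 = 376 kJ.

W ≈ 376 kJ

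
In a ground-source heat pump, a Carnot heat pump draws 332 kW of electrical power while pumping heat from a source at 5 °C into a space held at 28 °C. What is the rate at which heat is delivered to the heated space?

Q̇_H ≈ 4350 kW

T_H = 28 °C → 28 + 273.15 = 301.15 K.
T_C = 5 °C → 5 + 273.15 = 278.15 K.
COP_HP = T_H/(T_H − T_C) = 301.15/23.00 = 13.0935.
Q_H = COP_HP · W = 13.0935 × 332 = 4350 kW.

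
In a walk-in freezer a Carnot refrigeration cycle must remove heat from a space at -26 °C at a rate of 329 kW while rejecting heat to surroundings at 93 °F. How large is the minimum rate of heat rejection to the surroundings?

Q̇_H ≈ 408.7 kW

T_H = 93 °F → (93 − 32) × 5/9 = 33.89 °C = 307.04 K.
T_C = -26 °C → -26 + 273.15 = 247.15 K.
For a reversible cycle Q_H/Q_C = T_H/T_C, so Q_H = Q_C·T_H/T_C = 329 × 307.04/247.15 = 408.7 kW.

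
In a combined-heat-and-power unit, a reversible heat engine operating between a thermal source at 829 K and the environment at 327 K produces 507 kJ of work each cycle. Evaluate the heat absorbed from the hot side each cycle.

Q_H ≈ 837.3 kJ

Carnot efficiency: η = 1 − T_C/T_H = 1 − 327.00/829.00 = 0.6055.
Q_H = W/η = 507/0.6055 = 837.3 kJ.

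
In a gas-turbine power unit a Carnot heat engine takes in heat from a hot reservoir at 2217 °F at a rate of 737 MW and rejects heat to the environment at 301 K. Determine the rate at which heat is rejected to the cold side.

T_H = 2217 °F → (2217 − 32) × 5/9 = 1213.89 °C = 1487.04 K.
Carnot efficiency: η = 1 − T_C/T_H = 1 − 301.00/1487.04 = 0.7976.
For a reversible cycle Q_C/Q_H = T_C/T_H, so Q_C = 737 × 301.00/1487.04 = 149 MW.

Q̇_C ≈ 149 MW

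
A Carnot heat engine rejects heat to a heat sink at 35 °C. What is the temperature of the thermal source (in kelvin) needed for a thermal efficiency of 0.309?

T_H ≈ 446 K

T_C = 35 °C → 35 + 273.15 = 308.15 K.
From η = 1 − T_C/T_H, solving for T_H gives T_H = T_C/(1 − η) = 308.15/(1 − 0.309) = 446 K.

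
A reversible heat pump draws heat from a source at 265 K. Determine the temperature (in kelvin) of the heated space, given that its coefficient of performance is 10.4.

T_H ≈ 293 K

COP_HP = T_H/(T_H − T_C) ⇒ T_H = T_C·COP_HP/(COP_HP − 1) = 265.00 × 10.4/(10.4 − 1) = 293 K.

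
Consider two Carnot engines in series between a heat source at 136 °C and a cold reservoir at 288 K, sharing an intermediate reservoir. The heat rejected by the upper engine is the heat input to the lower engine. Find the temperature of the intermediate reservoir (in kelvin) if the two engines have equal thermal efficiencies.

T_H = 136 °C → 136 + 273.15 = 409.15 K.
Equal efficiencies require 1 − T_m/T_H = 1 − T_C/T_m, i.e. T_m/T_H = T_C/T_m, so T_m = √(T_H·T_C) = √(409.15 × 288.00) = 343 K.

T_m ≈ 343 K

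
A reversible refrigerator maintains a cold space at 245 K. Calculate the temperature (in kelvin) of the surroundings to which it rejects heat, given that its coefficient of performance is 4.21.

T_H ≈ 303.2 K

COP_R = T_C/(T_H − T_C) ⇒ T_H = T_C·(1 + 1/COP_R) = 245.00 × (1 + 1/4.21) = 303.2 K.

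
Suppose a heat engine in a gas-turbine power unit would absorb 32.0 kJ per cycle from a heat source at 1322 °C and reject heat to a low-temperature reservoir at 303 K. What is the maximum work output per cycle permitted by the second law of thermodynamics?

W_max ≈ 25.9 kJ

T_H = 1322 °C → 1322 + 273.15 = 1595.15 K.
By the Carnot theorem, η_max = 1 − T_C/T_H = 1 − 303.00/1595.15 = 0.8100.
W_max = η_max · Q_H = 0.8100 × 32.0 = 25.9 kJ.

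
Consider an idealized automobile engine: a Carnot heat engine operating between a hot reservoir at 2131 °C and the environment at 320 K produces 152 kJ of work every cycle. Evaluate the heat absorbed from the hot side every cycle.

T_H = 2131 °C → 2131 + 273.15 = 2404.15 K.
The Carnot efficiency is η = 1 − T_C/T_H = 1 − 320.00/2404.15 = 0.8669.
Q_H = W/η = 152/0.8669 = 175.3 kJ.

Q_H ≈ 175.3 kJ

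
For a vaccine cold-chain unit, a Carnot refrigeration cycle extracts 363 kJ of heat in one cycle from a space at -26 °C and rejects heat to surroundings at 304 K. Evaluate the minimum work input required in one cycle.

W_in ≈ 83.5 kJ

T_C = -26 °C → -26 + 273.15 = 247.15 K.
The reversible coefficient of performance is COP_R = T_C/(T_H − T_C) = 247.15/56.85 = 4.3474.
W = Q_C/COP_R = 363/4.3474 = 83.5 kJ.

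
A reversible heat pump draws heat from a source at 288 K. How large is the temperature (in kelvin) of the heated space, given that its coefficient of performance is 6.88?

T_H ≈ 337 K

COP_HP = T_H/(T_H − T_C) ⇒ T_H = T_C·COP_HP/(COP_HP − 1) = 288.00 × 6.88/(6.88 − 1) = 337 K.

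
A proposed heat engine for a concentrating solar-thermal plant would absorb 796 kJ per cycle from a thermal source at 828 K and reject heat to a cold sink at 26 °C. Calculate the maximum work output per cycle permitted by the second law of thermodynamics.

T_C = 26 °C → 26 + 273.15 = 299.15 K.
By the Carnot theorem, η_max = 1 − T_C/T_H = 1 − 299.15/828.00 = 0.6387.
W_max = η_max · Q_H = 0.6387 × 796 = 508 kJ.

W_max ≈ 508 kJ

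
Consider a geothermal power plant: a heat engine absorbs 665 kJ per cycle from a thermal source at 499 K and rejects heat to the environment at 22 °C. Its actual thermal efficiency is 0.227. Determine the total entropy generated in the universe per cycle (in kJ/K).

T_C = 22 °C → 22 + 273.15 = 295.15 K.
W = η·Q_H = 0.227 × 665 = 151.0 kJ, so Q_C = Q_H − W = 514.0 kJ.
Reservoir entropy changes: ΔS_H = −Q_H/T_H = −665/499.00 = -1.333 kJ/K and ΔS_C = +Q_C/T_C = 514.0/295.15 = 1.742 kJ/K.
ΔS_univ = −Q_H/T_H + Q_C/T_C = 0.409 kJ/K (> 0, since η = 0.227 < η_Carnot = 0.409).

ΔS_univ ≈ 0.409 kJ/K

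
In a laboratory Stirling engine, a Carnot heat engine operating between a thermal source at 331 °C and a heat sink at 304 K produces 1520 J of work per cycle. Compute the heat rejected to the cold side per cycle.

Q_C ≈ 1540 J

T_H = 331 °C → 331 + 273.15 = 604.15 K.
The Carnot efficiency is η = 1 − T_C/T_H = 1 − 304.00/604.15 = 0.4968.
Since Q_C/Q_H = T_C/T_H and Q_H = W/η, Q_C = W·T_C/(T_H − T_C) = 1520 × 304.00/300.15 = 1540 J.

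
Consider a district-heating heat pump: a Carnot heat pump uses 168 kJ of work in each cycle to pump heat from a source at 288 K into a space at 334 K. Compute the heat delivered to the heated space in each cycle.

Reversible heating COP: COP_HP = T_H/(T_H − T_C) = 334.00/46.00 = 7.2609.
Q_H = COP_HP · W = 7.2609 × 168 = 1220 kJ.

Q_H ≈ 1220 kJ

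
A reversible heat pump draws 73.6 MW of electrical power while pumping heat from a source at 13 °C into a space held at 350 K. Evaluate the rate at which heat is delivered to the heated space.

Q̇_H ≈ 403 MW

T_C = 13 °C → 13 + 273.15 = 286.15 K.
For a reversible heat pump, COP_HP = T_H/(T_H − T_C) = 350.00/63.85 = 5.4816.
Q_H = COP_HP · W = 5.4816 × 73.6 = 403 MW.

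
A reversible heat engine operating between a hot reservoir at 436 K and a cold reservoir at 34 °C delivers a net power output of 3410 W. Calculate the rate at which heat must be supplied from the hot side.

Q̇_H ≈ 11500 W

T_C = 34 °C → 34 + 273.15 = 307.15 K.
The Carnot efficiency is η = 1 − T_C/T_H = 1 − 307.15/436.00 = 0.2955.
Q_H = W/η = 3410/0.2955 = 11500 W.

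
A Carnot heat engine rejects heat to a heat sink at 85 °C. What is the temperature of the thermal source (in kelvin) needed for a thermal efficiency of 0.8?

T_C = 85 °C → 85 + 273.15 = 358.15 K.
From η = 1 − T_C/T_H, solving for T_H gives T_H = T_C/(1 − η) = 358.15/(1 − 0.8) = 1790 K.

T_H ≈ 1790 K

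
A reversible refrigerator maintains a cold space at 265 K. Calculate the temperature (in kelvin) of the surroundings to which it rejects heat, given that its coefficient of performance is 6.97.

T_H ≈ 303.0 K

COP_R = T_C/(T_H − T_C) ⇒ T_H = T_C·(1 + 1/COP_R) = 265.00 × (1 + 1/6.97) = 303.0 K.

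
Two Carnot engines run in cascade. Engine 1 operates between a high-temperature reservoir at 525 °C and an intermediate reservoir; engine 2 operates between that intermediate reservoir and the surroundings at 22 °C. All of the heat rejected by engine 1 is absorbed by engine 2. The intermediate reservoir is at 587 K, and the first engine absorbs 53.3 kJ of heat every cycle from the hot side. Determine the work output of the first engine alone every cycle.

T_H = 525 °C → 525 + 273.15 = 798.15 K.
T_C = 22 °C → 22 + 273.15 = 295.15 K.
First-stage efficiency η₁ = 1 − T_m/T_H = 1 − 587.00/798.15 = 0.2645.
W₁ = η₁·Q_H = 0.2645 × 53.3 = 14.10 kJ.

W₁ ≈ 14.10 kJ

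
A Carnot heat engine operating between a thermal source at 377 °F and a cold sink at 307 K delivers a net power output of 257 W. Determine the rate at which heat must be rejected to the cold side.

T_H = 377 °F → (377 − 32) × 5/9 = 191.67 °C = 464.82 K.
η_rev = 1 − T_C/T_H = 1 − 307.00/464.82 = 0.3395.
Since Q_C/Q_H = T_C/T_H and Q_H = W/η, Q_C = W·T_C/(T_H − T_C) = 257 × 307.00/157.82 = 500 W.

Q̇_C ≈ 500 W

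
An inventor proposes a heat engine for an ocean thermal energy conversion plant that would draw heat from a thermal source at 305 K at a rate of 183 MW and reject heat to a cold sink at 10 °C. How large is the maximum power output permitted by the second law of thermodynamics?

T_C = 10 °C → 10 + 273.15 = 283.15 K.
The upper bound on efficiency is η_max = 1 − T_C/T_H = 1 − 283.15/305.00 = 0.0716.
W_max = η_max · Q_H = 0.0716 × 183 = 13.11 MW.

Ẇ_max ≈ 13.11 MW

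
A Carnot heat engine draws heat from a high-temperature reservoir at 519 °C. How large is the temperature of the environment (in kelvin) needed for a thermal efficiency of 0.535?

T_C ≈ 368.3 K

T_H = 519 °C → 519 + 273.15 = 792.15 K.
From η = 1 − T_C/T_H, T_C = T_H·(1 − η) = 792.15 × (1 − 0.535) = 368.3 K.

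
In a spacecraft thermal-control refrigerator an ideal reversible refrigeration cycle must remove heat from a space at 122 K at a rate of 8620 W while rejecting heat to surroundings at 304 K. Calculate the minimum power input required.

The reversible coefficient of performance is COP_R = T_C/(T_H − T_C) = 122.00/182.00 = 0.6703.
W = Q_C/COP_R = 8620/0.6703 = 12900 W.

Ẇ_in ≈ 12900 W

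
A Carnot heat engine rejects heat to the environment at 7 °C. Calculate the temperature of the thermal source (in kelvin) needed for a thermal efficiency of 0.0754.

T_C = 7 °C → 7 + 273.15 = 280.15 K.
From η = 1 − T_C/T_H, solving for T_H gives T_H = T_C/(1 − η) = 280.15/(1 − 0.0754) = 303 K.

T_H ≈ 303 K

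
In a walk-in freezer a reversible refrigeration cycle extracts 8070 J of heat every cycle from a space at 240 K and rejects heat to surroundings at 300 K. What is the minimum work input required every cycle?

W_in ≈ 2018 J

Carnot COP: COP_R = T_C/(T_H − T_C) = 240.00/60.00 = 4.0000.
W = Q_C/COP_R = 8070/4.0000 = 2018 J.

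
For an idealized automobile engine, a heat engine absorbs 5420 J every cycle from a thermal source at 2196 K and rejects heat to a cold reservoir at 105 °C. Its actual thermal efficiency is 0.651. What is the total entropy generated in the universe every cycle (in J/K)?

T_C = 105 °C → 105 + 273.15 = 378.15 K.
W = η·Q_H = 0.651 × 5420 = 3528 J, so Q_C = Q_H − W = 1892 J.
Reservoir entropy changes: ΔS_H = −Q_H/T_H = −5420/2196.00 = -2.468 J/K and ΔS_C = +Q_C/T_C = 1892/378.15 = 5.002 J/K.
ΔS_univ = −Q_H/T_H + Q_C/T_C = 2.534 J/K (> 0, since η = 0.651 < η_Carnot = 0.828).

ΔS_univ ≈ 2.534 J/K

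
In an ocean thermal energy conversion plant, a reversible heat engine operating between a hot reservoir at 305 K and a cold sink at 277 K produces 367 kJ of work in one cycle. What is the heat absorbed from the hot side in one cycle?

Q_H ≈ 4000 kJ

Carnot efficiency: η = 1 − T_C/T_H = 1 − 277.00/305.00 = 0.0918.
Q_H = W/η = 367/0.0918 = 4000 kJ.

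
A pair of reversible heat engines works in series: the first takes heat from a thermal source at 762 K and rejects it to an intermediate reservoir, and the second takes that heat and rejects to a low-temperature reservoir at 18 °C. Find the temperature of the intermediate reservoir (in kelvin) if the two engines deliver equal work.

T_C = 18 °C → 18 + 273.15 = 291.15 K.
For reversible stages Q_m = Q_H·(T_m/T_H). Setting W₁ = Q_H(1 − T_m/T_H) equal to W₂ = Q_m(1 − T_C/T_m) = Q_H·(T_m − T_C)/T_H gives T_H − T_m = T_m − T_C, so T_m = (T_H + T_C)/2 = (762.00 + 291.15)/2 = 527 K.

T_m ≈ 527 K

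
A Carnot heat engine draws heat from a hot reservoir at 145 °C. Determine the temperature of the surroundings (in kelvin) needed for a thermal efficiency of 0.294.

T_H = 145 °C → 145 + 273.15 = 418.15 K.
From η = 1 − T_C/T_H, T_C = T_H·(1 − η) = 418.15 × (1 − 0.294) = 295 K.

T_C ≈ 295 K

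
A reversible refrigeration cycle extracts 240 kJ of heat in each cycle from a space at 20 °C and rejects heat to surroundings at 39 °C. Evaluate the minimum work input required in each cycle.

W_in ≈ 15.56 kJ

T_H = 39 °C → 39 + 273.15 = 312.15 K.
T_C = 20 °C → 20 + 273.15 = 293.15 K.
The reversible coefficient of performance is COP_R = T_C/(T_H − T_C) = 293.15/19.00 = 15.4289.
W = Q_C/COP_R = 240/15.4289 = 15.56 kJ.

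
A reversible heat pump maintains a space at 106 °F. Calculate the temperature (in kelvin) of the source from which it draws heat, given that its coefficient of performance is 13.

T_H = 106 °F → (106 − 32) × 5/9 = 41.11 °C = 314.26 K.
COP_HP = T_H/(T_H − T_C) ⇒ T_C = T_H·(COP_HP − 1)/COP_HP = 314.26 × (13 − 1)/13 = 290.1 K.

T_C ≈ 290.1 K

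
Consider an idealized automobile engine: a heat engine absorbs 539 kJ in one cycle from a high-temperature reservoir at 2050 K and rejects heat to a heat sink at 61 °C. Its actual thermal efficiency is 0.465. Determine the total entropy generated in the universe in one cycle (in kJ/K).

ΔS_univ ≈ 0.600 kJ/K

T_C = 61 °C → 61 + 273.15 = 334.15 K.
W = η·Q_H = 0.465 × 539 = 250.6 kJ, so Q_C = Q_H − W = 288.4 kJ.
The hot reservoir loses entropy Q_H/T_H = 539/2050.00 = 0.2629 kJ/K; the cold reservoir gains Q_C/T_C = 288.4/334.15 = 0.8630 kJ/K.
ΔS_univ = −Q_H/T_H + Q_C/T_C = 0.600 kJ/K (> 0, since η = 0.465 < η_Carnot = 0.837).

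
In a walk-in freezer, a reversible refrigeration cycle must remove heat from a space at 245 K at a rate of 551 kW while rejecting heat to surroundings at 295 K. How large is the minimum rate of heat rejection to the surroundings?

Q̇_H ≈ 663 kW

For a reversible cycle Q_H/Q_C = T_H/T_C, so Q_H = Q_C·T_H/T_C = 551 × 295.00/245.00 = 663 kW.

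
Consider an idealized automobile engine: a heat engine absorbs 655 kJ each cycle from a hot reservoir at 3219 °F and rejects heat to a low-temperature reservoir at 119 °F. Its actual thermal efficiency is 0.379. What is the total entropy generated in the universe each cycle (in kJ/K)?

T_H = 3219 °F → (3219 − 32) × 5/9 = 1770.56 °C = 2043.71 K.
T_C = 119 °F → (119 − 32) × 5/9 = 48.33 °C = 321.48 K.
W = η·Q_H = 0.379 × 655 = 248.2 kJ, so Q_C = Q_H − W = 406.8 kJ.
The hot reservoir loses entropy Q_H/T_H = 655/2043.71 = 0.3205 kJ/K; the cold reservoir gains Q_C/T_C = 406.8/321.48 = 1.265 kJ/K.
ΔS_univ = −Q_H/T_H + Q_C/T_C = 0.945 kJ/K (> 0, since η = 0.379 < η_Carnot = 0.843).

ΔS_univ ≈ 0.945 kJ/K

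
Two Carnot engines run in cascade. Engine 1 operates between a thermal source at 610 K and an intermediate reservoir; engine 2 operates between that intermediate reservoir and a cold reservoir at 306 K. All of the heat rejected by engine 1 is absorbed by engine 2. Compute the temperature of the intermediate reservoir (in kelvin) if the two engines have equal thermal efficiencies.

T_m ≈ 432 K

Equal efficiencies require 1 − T_m/T_H = 1 − T_C/T_m, i.e. T_m/T_H = T_C/T_m, so T_m = √(T_H·T_C) = √(610.00 × 306.00) = 432 K.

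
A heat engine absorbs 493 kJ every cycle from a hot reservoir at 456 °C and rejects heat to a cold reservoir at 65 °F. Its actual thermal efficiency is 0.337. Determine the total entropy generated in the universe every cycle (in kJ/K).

ΔS_univ ≈ 0.4452 kJ/K

T_H = 456 °C → 456 + 273.15 = 729.15 K.
T_C = 65 °F → (65 − 32) × 5/9 = 18.33 °C = 291.48 K.
W = η·Q_H = 0.337 × 493 = 166.1 kJ, so Q_C = Q_H − W = 326.9 kJ.
Reservoir entropy changes: ΔS_H = −Q_H/T_H = −493/729.15 = -0.6761 kJ/K and ΔS_C = +Q_C/T_C = 326.9/291.48 = 1.121 kJ/K.
ΔS_univ = −Q_H/T_H + Q_C/T_C = 0.4452 kJ/K (> 0, since η = 0.337 < η_Carnot = 0.600).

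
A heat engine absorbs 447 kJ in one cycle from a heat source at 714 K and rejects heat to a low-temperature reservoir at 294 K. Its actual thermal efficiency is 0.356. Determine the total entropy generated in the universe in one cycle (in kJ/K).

W = η·Q_H = 0.356 × 447 = 159.1 kJ, so Q_C = Q_H − W = 287.9 kJ.
Reservoir entropy changes: ΔS_H = −Q_H/T_H = −447/714.00 = -0.6261 kJ/K and ΔS_C = +Q_C/T_C = 287.9/294.00 = 0.9791 kJ/K.
ΔS_univ = −Q_H/T_H + Q_C/T_C = 0.353 kJ/K (> 0, since η = 0.356 < η_Carnot = 0.588).

ΔS_univ ≈ 0.353 kJ/K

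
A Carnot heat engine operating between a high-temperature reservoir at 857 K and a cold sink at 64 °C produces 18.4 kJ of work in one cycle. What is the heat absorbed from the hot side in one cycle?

Q_H ≈ 30.33 kJ

T_C = 64 °C → 64 + 273.15 = 337.15 K.
Carnot efficiency: η = 1 − T_C/T_H = 1 − 337.15/857.00 = 0.6066.
Q_H = W/η = 18.4/0.6066 = 30.33 kJ.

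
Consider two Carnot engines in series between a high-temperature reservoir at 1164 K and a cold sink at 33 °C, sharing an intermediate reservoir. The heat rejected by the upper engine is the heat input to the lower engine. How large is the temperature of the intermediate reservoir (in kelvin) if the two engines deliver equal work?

T_m ≈ 735.1 K

T_C = 33 °C → 33 + 273.15 = 306.15 K.
For reversible stages Q_m = Q_H·(T_m/T_H). Setting W₁ = Q_H(1 − T_m/T_H) equal to W₂ = Q_m(1 − T_C/T_m) = Q_H·(T_m − T_C)/T_H gives T_H − T_m = T_m − T_C, so T_m = (T_H + T_C)/2 = (1164.00 + 306.15)/2 = 735.1 K.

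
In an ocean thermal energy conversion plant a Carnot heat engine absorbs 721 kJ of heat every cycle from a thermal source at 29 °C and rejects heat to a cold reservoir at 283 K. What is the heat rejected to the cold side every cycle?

Q_C ≈ 675 kJ

T_H = 29 °C → 29 + 273.15 = 302.15 K.
Carnot efficiency: η = 1 − T_C/T_H = 1 − 283.00/302.15 = 0.0634.
For a reversible cycle Q_C/Q_H = T_C/T_H, so Q_C = 721 × 283.00/302.15 = 675 kJ.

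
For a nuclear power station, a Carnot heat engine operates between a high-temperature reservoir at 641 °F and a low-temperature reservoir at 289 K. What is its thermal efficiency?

T_H = 641 °F → (641 − 32) × 5/9 = 338.33 °C = 611.48 K.
The Carnot efficiency is η = 1 − T_C/T_H = 1 − 289.00/611.48 = 0.527.

η ≈ 0.527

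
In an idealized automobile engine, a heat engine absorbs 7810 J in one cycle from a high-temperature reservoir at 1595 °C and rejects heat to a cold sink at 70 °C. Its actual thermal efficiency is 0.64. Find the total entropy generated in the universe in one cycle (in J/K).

T_H = 1595 °C → 1595 + 273.15 = 1868.15 K.
T_C = 70 °C → 70 + 273.15 = 343.15 K.
W = η·Q_H = 0.64 × 7810 = 4998 J, so Q_C = Q_H − W = 2812 J.
Reservoir entropy changes: ΔS_H = −Q_H/T_H = −7810/1868.15 = -4.181 J/K and ΔS_C = +Q_C/T_C = 2812/343.15 = 8.194 J/K.
ΔS_univ = −Q_H/T_H + Q_C/T_C = 4.013 J/K (> 0, since η = 0.64 < η_Carnot = 0.816).

ΔS_univ ≈ 4.013 J/K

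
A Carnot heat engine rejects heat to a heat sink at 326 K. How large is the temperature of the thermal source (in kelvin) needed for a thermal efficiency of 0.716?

From η = 1 − T_C/T_H, solving for T_H gives T_H = T_C/(1 − η) = 326.00/(1 − 0.716) = 1150 K.

T_H ≈ 1150 K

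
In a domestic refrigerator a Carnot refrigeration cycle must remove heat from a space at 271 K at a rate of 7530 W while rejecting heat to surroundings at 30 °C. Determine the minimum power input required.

T_H = 30 °C → 30 + 273.15 = 303.15 K.
COP_R = T_C/(T_H − T_C) = 271.00/32.15 = 8.4292.
W = Q_C/COP_R = 7530/8.4292 = 893.3 W.

Ẇ_in ≈ 893.3 W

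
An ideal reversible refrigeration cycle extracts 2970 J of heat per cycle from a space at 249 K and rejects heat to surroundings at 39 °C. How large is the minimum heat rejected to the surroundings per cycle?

T_H = 39 °C → 39 + 273.15 = 312.15 K.
For a reversible cycle Q_H/Q_C = T_H/T_C, so Q_H = Q_C·T_H/T_C = 2970 × 312.15/249.00 = 3723 J.

Q_H ≈ 3723 J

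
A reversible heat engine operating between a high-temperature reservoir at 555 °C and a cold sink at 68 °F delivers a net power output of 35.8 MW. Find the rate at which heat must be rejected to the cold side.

T_H = 555 °C → 555 + 273.15 = 828.15 K.
T_C = 68 °F → (68 − 32) × 5/9 = 20.00 °C = 293.15 K.
Carnot efficiency: η = 1 − T_C/T_H = 1 − 293.15/828.15 = 0.6460.
Since Q_C/Q_H = T_C/T_H and Q_H = W/η, Q_C = W·T_C/(T_H − T_C) = 35.8 × 293.15/535.00 = 19.6 MW.

Q̇_C ≈ 19.6 MW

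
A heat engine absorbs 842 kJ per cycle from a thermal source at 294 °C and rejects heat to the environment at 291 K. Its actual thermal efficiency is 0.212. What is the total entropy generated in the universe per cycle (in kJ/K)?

ΔS_univ ≈ 0.7954 kJ/K

T_H = 294 °C → 294 + 273.15 = 567.15 K.
W = η·Q_H = 0.212 × 842 = 178.5 kJ, so Q_C = Q_H − W = 663.5 kJ.
Entropy balance on the reservoirs: −Q_H/T_H = -1.485 kJ/K, +Q_C/T_C = 2.280 kJ/K.
ΔS_univ = −Q_H/T_H + Q_C/T_C = 0.7954 kJ/K (> 0, since η = 0.212 < η_Carnot = 0.487).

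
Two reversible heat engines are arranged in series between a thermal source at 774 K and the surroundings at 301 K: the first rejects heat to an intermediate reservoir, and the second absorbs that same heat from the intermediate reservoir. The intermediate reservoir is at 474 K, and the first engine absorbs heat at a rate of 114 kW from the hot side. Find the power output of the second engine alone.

Ẇ₂ ≈ 25.5 kW

Heat entering the second stage: Q_m = Q_H·(T_m/T_H) = 114 × 474.00/774.00 = 69.8 kW.
Second-stage efficiency η₂ = 1 − T_C/T_m = 1 − 301.00/474.00 = 0.3650, so W₂ = η₂·Q_m = 25.5 kW.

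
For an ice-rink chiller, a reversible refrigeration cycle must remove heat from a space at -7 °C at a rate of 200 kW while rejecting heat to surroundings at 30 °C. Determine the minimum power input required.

T_H = 30 °C → 30 + 273.15 = 303.15 K.
T_C = -7 °C → -7 + 273.15 = 266.15 K.
Carnot COP: COP_R = T_C/(T_H − T_C) = 266.15/37.00 = 7.1932.
W = Q_C/COP_R = 200/7.1932 = 27.8 kW.

Ẇ_in ≈ 27.8 kW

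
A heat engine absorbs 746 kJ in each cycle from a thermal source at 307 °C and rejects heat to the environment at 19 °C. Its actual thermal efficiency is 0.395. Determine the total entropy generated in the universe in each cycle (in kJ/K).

T_H = 307 °C → 307 + 273.15 = 580.15 K.
T_C = 19 °C → 19 + 273.15 = 292.15 K.
W = η·Q_H = 0.395 × 746 = 294.7 kJ, so Q_C = Q_H − W = 451.3 kJ.
Reservoir entropy changes: ΔS_H = −Q_H/T_H = −746/580.15 = -1.286 kJ/K and ΔS_C = +Q_C/T_C = 451.3/292.15 = 1.545 kJ/K.
ΔS_univ = −Q_H/T_H + Q_C/T_C = 0.2590 kJ/K (> 0, since η = 0.395 < η_Carnot = 0.496).

ΔS_univ ≈ 0.2590 kJ/K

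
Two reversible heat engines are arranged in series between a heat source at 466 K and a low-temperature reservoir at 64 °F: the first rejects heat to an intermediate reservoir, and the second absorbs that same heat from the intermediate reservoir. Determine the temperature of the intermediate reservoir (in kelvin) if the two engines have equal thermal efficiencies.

T_m ≈ 368 K

T_C = 64 °F → (64 − 32) × 5/9 = 17.78 °C = 290.93 K.
Equal efficiencies require 1 − T_m/T_H = 1 − T_C/T_m, i.e. T_m/T_H = T_C/T_m, so T_m = √(T_H·T_C) = √(466.00 × 290.93) = 368 K.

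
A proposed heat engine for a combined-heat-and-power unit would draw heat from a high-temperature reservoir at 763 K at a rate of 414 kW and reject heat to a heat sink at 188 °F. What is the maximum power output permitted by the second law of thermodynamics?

T_C = 188 °F → (188 − 32) × 5/9 = 86.67 °C = 359.82 K.
No engine can exceed the Carnot limit: η_max = 1 − T_C/T_H = 1 − 359.82/763.00 = 0.5284.
W_max = η_max · Q_H = 0.5284 × 414 = 219 kW.

Ẇ_max ≈ 219 kW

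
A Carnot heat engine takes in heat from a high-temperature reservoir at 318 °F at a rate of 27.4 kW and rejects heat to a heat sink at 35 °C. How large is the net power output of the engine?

Ẇ ≈ 7.857 kW

T_H = 318 °F → (318 − 32) × 5/9 = 158.89 °C = 432.04 K.
T_C = 35 °C → 35 + 273.15 = 308.15 K.
For a reversible engine, η = 1 − T_C/T_H = 1 − 308.15/432.04 = 0.2868.
W = η·Q_H = 0.2868 × 27.4 = 7.857 kW.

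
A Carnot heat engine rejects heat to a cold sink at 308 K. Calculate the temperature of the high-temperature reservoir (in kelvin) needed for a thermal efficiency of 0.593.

From η = 1 − T_C/T_H, solving for T_H gives T_H = T_C/(1 − η) = 308.00/(1 − 0.593) = 756.8 K.

T_H ≈ 756.8 K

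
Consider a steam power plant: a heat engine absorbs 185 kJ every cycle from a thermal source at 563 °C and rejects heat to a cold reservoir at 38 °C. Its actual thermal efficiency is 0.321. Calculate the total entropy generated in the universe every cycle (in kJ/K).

ΔS_univ ≈ 0.182 kJ/K

T_H = 563 °C → 563 + 273.15 = 836.15 K.
T_C = 38 °C → 38 + 273.15 = 311.15 K.
W = η·Q_H = 0.321 × 185 = 59.38 kJ, so Q_C = Q_H − W = 125.6 kJ.
The hot reservoir loses entropy Q_H/T_H = 185/836.15 = 0.2213 kJ/K; the cold reservoir gains Q_C/T_C = 125.6/311.15 = 0.4037 kJ/K.
ΔS_univ = −Q_H/T_H + Q_C/T_C = 0.182 kJ/K (> 0, since η = 0.321 < η_Carnot = 0.628).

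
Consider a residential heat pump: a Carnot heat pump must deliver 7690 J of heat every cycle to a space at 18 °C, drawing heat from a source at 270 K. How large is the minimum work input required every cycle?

W_in ≈ 559 J

T_H = 18 °C → 18 + 273.15 = 291.15 K.
COP_HP = T_H/(T_H − T_C) = 291.15/21.15 = 13.7660.
W = Q_H/COP_HP = 7690/13.7660 = 559 J.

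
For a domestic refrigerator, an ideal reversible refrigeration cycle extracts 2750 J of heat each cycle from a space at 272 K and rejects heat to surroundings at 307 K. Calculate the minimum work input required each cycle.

COP_R = T_C/(T_H − T_C) = 272.00/35.00 = 7.7714.
W = Q_C/COP_R = 2750/7.7714 = 353.9 J.

W_in ≈ 353.9 J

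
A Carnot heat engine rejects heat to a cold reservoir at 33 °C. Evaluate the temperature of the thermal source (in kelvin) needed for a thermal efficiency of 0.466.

T_H ≈ 573.3 K

T_C = 33 °C → 33 + 273.15 = 306.15 K.
From η = 1 − T_C/T_H, solving for T_H gives T_H = T_C/(1 − η) = 306.15/(1 − 0.466) = 573.3 K.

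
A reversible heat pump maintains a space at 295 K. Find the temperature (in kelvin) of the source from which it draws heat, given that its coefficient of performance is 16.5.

COP_HP = T_H/(T_H − T_C) ⇒ T_C = T_H·(COP_HP − 1)/COP_HP = 295.00 × (16.5 − 1)/16.5 = 277.1 K.

T_C ≈ 277.1 K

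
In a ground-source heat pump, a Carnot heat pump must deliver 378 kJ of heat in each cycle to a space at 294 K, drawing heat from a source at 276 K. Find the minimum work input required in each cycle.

W_in ≈ 23.1 kJ

The Carnot heat-pump COP is COP_HP = T_H/(T_H − T_C) = 294.00/18.00 = 16.3333.
W = Q_H/COP_HP = 378/16.3333 = 23.1 kJ.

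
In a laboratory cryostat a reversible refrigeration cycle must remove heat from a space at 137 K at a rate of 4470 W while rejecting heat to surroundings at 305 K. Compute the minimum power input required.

For a reversible refrigerator, COP_R = T_C/(T_H − T_C) = 137.00/168.00 = 0.8155.
W = Q_C/COP_R = 4470/0.8155 = 5480 W.

Ẇ_in ≈ 5480 W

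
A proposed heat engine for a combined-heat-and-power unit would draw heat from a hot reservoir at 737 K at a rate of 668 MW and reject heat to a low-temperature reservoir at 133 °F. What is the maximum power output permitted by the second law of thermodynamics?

T_C = 133 °F → (133 − 32) × 5/9 = 56.11 °C = 329.26 K.
The upper bound on efficiency is η_max = 1 − T_C/T_H = 1 − 329.26/737.00 = 0.5532.
W_max = η_max · Q_H = 0.5532 × 668 = 369.6 MW.

Ẇ_max ≈ 369.6 MW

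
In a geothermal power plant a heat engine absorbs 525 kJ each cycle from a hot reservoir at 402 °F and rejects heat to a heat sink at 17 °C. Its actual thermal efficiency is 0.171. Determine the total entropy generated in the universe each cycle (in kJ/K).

ΔS_univ ≈ 0.403 kJ/K

T_H = 402 °F → (402 − 32) × 5/9 = 205.56 °C = 478.71 K.
T_C = 17 °C → 17 + 273.15 = 290.15 K.
W = η·Q_H = 0.171 × 525 = 89.78 kJ, so Q_C = Q_H − W = 435.2 kJ.
Entropy balance on the reservoirs: −Q_H/T_H = -1.097 kJ/K, +Q_C/T_C = 1.500 kJ/K.
ΔS_univ = −Q_H/T_H + Q_C/T_C = 0.403 kJ/K (> 0, since η = 0.171 < η_Carnot = 0.394).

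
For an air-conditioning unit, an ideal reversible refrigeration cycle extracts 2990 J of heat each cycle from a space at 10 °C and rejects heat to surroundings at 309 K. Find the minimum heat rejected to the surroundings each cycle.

T_C = 10 °C → 10 + 273.15 = 283.15 K.
For a reversible cycle Q_H/Q_C = T_H/T_C, so Q_H = Q_C·T_H/T_C = 2990 × 309.00/283.15 = 3260 J.

Q_H ≈ 3260 J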